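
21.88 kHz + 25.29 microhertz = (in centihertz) 2.188e+06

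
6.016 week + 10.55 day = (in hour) 1264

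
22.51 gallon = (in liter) 85.21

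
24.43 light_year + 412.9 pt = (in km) 2.311e+14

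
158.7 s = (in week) 0.0002624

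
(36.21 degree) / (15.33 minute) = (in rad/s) 0.0006871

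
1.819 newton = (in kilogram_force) 0.1855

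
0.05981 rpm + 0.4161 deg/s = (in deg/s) 0.775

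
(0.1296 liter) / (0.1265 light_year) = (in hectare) 1.083e-23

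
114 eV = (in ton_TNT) 4.365e-27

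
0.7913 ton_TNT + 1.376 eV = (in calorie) 7.913e+08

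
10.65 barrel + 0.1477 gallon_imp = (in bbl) 10.65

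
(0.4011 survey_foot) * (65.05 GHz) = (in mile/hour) 1.779e+10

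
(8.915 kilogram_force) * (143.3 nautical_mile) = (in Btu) 2.199e+04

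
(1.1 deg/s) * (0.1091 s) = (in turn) 0.0003334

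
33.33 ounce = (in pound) 2.083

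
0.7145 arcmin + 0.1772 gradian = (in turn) 0.0004761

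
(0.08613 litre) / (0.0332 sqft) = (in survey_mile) 1.735e-05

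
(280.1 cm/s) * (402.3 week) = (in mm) 6.815e+11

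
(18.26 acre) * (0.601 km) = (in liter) 4.441e+10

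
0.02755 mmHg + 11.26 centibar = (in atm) 0.1112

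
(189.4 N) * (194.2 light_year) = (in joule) 3.48e+20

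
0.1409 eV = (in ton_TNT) 5.395e-30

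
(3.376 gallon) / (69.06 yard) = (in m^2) 0.0002024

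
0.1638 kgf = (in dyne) 1.606e+05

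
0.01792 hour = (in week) 0.0001067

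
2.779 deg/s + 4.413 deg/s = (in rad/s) 0.1255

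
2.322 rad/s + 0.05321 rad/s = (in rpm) 22.68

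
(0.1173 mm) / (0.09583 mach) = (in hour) 9.986e-10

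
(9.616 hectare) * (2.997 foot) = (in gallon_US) 2.321e+07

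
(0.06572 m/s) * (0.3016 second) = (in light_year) 2.095e-18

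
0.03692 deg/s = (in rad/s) 0.0006444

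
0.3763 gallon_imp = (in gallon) 0.4519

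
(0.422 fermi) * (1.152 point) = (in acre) 4.238e-23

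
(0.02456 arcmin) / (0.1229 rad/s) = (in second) 5.813e-05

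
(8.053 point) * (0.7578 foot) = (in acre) 1.621e-07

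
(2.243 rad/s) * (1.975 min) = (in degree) 1.523e+04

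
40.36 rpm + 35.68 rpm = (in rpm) 76.04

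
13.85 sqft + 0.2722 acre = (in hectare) 0.1103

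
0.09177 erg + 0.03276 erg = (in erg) 0.1245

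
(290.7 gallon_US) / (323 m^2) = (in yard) 0.003726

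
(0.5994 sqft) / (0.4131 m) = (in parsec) 4.369e-18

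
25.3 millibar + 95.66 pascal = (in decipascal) 2.626e+04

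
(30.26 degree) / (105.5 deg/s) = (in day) 3.32e-06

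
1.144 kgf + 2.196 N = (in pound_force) 3.016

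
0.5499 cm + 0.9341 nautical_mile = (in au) 1.156e-08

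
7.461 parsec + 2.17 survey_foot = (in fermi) 2.302e+32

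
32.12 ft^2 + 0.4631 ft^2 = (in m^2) 3.027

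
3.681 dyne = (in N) 3.681e-05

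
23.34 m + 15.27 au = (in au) 15.27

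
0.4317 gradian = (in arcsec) 1399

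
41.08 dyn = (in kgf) 4.189e-05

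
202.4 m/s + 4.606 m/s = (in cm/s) 2.07e+04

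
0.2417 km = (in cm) 2.417e+04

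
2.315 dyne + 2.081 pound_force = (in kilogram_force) 0.9439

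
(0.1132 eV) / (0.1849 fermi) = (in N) 9.809e-05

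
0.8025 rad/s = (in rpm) 7.663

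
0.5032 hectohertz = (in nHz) 5.032e+10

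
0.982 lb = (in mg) 4.454e+05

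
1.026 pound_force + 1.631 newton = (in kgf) 0.6317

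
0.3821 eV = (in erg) 6.122e-13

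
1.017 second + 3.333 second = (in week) 7.192e-06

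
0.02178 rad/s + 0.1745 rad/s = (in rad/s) 0.1963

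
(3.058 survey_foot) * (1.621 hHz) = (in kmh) 543.9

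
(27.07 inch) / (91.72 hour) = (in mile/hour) 4.658e-06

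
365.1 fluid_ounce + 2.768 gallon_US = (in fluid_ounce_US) 719.4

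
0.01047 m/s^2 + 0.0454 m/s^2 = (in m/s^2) 0.05587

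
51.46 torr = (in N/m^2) 6861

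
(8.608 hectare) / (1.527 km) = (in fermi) 5.637e+16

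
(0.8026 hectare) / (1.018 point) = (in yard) 2.444e+07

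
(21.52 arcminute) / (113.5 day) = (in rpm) 6.096e-09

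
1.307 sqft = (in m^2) 0.1214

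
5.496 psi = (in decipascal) 3.789e+05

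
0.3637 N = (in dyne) 3.637e+04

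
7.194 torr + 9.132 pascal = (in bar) 0.009683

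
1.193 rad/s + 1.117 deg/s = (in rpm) 11.58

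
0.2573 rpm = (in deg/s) 1.544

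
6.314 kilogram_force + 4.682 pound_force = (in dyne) 8.275e+06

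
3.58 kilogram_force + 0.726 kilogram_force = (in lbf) 9.493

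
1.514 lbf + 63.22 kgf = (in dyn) 6.267e+07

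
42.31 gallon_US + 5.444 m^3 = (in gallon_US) 1480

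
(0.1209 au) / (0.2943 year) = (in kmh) 7015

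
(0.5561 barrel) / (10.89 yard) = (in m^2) 0.008879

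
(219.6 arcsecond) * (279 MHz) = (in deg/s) 1.702e+07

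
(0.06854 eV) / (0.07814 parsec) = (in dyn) 4.554e-31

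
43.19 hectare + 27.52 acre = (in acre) 134.2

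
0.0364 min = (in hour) 0.0006067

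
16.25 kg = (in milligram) 1.625e+07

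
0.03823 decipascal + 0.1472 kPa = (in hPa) 1.472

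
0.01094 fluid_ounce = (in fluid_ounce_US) 0.01094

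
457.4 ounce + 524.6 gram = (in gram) 1.349e+04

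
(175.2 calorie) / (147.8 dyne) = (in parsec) 1.607e-11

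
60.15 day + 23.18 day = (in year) 0.2283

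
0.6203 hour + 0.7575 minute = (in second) 2279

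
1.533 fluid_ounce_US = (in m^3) 4.534e-05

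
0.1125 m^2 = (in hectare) 1.125e-05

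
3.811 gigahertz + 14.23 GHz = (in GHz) 18.04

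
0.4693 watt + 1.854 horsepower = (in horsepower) 1.855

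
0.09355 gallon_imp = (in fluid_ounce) 14.38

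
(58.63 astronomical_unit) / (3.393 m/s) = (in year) 8.197e+04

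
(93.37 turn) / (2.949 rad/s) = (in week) 0.0003289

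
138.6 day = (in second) 1.198e+07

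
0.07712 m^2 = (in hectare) 7.712e-06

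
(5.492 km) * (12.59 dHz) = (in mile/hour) 1.547e+04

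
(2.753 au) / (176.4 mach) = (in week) 11.34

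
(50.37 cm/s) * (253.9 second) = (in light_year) 1.352e-14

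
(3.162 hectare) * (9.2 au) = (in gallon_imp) 9.573e+18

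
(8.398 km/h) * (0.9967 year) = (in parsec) 2.376e-09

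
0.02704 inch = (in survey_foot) 0.002253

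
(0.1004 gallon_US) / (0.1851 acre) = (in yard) 5.549e-07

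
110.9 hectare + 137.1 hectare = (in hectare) 248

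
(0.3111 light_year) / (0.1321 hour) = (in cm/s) 6.189e+14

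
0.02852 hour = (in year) 3.256e-06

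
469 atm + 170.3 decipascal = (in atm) 469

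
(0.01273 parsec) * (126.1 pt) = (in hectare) 1.747e+09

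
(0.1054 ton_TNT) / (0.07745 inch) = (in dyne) 2.242e+16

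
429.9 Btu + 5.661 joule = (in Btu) 429.9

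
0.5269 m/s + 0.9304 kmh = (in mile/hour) 1.757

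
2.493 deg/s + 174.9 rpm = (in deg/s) 1052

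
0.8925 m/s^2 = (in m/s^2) 0.8925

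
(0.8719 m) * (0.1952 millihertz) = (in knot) 0.0003308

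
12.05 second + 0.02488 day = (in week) 0.003574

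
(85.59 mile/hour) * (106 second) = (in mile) 2.52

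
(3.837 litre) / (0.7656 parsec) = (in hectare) 1.624e-23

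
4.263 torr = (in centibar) 0.5684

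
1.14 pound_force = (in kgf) 0.5171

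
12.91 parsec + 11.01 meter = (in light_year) 42.11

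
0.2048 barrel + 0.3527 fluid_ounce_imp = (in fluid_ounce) 1101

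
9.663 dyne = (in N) 9.663e-05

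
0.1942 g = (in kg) 0.0001942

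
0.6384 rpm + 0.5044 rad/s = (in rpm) 5.455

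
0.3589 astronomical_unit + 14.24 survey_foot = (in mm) 5.369e+13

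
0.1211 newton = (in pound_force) 0.02722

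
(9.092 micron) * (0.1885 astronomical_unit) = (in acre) 63.35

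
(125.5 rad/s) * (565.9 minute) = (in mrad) 4.261e+09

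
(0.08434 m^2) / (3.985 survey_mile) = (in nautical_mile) 7.101e-09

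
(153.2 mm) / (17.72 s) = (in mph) 0.01934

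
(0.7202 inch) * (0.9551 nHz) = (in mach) 5.131e-14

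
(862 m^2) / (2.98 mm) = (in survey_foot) 9.49e+05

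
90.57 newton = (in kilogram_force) 9.236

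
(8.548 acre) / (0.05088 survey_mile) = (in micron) 4.225e+08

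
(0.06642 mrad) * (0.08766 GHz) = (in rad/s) 5822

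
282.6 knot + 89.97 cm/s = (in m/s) 146.3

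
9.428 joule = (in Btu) 0.008936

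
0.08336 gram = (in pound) 0.0001838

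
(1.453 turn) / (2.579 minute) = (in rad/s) 0.059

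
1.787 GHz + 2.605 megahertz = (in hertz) 1.79e+09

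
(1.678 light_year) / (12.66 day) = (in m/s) 1.451e+10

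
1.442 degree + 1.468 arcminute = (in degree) 1.466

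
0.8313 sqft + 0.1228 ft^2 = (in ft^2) 0.9541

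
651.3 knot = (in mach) 0.984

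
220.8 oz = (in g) 6260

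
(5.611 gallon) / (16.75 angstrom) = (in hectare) 1268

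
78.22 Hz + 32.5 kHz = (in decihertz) 3.258e+05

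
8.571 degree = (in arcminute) 514.3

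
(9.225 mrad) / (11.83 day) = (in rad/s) 9.025e-09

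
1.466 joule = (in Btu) 0.001389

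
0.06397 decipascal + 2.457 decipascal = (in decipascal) 2.521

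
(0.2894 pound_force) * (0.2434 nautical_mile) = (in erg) 5.803e+09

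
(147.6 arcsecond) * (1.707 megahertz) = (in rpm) 1.166e+04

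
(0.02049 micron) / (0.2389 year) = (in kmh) 9.791e-15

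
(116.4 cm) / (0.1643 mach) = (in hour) 5.78e-06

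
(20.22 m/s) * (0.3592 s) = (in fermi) 7.263e+15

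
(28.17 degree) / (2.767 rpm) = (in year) 5.38e-08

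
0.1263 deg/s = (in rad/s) 0.002204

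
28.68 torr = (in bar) 0.03824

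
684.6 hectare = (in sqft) 7.369e+07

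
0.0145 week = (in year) 0.0002781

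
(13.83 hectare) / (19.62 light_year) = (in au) 4.981e-24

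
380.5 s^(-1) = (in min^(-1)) 2.283e+04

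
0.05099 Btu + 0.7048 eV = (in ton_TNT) 1.286e-08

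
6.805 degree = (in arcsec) 2.45e+04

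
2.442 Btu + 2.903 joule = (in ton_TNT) 6.165e-07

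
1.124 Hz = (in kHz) 0.001124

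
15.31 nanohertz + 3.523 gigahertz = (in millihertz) 3.523e+12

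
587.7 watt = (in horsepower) 0.7881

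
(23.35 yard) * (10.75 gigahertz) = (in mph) 5.134e+11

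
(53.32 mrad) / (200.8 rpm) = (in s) 0.002536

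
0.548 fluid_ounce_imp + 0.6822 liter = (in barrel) 0.004389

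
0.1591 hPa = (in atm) 0.000157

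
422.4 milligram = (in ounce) 0.0149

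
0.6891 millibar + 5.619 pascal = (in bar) 0.0007453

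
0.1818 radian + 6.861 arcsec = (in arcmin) 625.1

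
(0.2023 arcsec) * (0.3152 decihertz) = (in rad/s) 3.091e-08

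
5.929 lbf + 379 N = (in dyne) 4.054e+07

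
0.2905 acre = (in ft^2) 1.265e+04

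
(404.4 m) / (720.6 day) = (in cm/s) 0.0006495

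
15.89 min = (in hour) 0.2648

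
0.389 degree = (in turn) 0.001081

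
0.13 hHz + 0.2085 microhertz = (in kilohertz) 0.013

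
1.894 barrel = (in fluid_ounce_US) 1.018e+04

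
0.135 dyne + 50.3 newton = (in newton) 50.3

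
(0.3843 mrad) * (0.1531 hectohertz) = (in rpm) 0.05618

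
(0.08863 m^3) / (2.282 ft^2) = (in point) 1185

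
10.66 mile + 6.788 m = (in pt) 4.865e+07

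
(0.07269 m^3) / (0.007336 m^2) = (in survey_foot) 32.51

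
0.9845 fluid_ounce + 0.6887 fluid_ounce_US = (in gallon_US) 0.01307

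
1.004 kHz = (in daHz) 100.4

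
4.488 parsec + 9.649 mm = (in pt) 3.926e+20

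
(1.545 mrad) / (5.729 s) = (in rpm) 0.002575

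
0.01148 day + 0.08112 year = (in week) 4.231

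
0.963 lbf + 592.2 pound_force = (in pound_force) 593.2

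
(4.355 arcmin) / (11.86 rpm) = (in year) 3.234e-11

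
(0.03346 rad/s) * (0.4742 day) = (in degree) 7.855e+04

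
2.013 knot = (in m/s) 1.036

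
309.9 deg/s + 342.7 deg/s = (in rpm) 108.8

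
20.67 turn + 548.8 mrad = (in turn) 20.76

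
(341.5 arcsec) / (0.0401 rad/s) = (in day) 4.779e-07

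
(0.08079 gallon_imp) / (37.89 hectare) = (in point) 2.748e-06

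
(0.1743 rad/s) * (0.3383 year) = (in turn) 2.96e+05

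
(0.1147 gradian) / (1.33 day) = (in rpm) 1.497e-07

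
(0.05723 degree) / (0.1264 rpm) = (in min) 0.001258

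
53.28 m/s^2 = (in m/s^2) 53.28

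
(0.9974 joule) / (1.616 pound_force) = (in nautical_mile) 7.492e-05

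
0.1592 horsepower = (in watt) 118.7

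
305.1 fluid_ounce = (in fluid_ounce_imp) 317.6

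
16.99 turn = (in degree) 6116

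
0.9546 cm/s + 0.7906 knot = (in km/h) 1.499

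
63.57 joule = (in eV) 3.968e+20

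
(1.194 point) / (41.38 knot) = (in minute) 3.298e-07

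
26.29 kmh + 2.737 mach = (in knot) 1826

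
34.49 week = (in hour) 5794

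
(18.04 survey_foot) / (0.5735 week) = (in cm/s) 0.001585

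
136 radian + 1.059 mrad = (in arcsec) 2.805e+07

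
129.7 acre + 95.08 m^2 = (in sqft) 5.651e+06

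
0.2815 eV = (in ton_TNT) 1.078e-29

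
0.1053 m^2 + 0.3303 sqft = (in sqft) 1.464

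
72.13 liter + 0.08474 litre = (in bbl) 0.4542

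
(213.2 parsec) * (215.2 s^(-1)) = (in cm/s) 1.416e+23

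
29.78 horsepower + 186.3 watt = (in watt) 2.239e+04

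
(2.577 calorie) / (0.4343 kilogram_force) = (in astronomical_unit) 1.692e-11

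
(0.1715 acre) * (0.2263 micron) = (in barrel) 0.0009879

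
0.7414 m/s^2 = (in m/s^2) 0.7414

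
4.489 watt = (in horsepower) 0.00602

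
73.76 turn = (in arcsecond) 9.559e+07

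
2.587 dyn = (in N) 2.587e-05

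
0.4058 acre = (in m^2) 1642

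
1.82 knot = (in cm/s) 93.63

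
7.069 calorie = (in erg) 2.958e+08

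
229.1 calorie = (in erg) 9.586e+09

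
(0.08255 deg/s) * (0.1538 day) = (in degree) 1097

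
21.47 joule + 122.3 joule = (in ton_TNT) 3.436e-08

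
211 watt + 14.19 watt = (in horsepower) 0.302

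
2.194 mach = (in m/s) 747.1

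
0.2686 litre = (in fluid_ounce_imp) 9.453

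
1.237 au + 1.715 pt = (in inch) 7.286e+12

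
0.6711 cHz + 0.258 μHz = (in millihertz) 6.711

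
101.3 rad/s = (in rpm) 967.3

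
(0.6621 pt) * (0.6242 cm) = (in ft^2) 1.569e-05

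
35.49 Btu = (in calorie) 8949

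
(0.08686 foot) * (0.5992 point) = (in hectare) 5.596e-10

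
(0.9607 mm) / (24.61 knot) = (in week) 1.255e-10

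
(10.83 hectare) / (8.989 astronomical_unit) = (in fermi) 8.054e+07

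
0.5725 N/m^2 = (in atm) 5.65e-06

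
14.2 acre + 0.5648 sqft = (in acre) 14.2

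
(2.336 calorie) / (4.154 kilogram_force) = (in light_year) 2.536e-17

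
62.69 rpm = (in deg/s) 376.1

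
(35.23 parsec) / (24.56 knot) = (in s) 8.604e+16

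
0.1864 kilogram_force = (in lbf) 0.4109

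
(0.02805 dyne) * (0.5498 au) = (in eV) 1.44e+23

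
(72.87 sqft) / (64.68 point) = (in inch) 1.168e+04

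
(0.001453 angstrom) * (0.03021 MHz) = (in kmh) 1.58e-08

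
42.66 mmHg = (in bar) 0.05688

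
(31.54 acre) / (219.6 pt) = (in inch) 6.487e+07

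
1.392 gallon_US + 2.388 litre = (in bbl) 0.04816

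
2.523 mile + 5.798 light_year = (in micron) 5.485e+22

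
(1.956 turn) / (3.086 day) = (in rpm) 0.0004402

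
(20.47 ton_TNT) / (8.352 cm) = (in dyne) 1.025e+17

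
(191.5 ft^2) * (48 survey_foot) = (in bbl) 1637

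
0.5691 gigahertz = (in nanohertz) 5.691e+17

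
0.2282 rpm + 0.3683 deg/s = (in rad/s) 0.03033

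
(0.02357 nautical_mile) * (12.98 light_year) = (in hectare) 5.36e+14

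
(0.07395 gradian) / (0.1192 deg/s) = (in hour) 0.0001551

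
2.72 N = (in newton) 2.72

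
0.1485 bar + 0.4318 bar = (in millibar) 580.3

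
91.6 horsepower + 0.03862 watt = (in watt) 6.831e+04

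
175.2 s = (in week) 0.0002897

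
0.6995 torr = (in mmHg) 0.6995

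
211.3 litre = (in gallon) 55.82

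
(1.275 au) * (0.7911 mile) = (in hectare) 2.428e+10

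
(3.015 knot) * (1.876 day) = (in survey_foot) 8.248e+05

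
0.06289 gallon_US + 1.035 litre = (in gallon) 0.3363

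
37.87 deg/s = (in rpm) 6.312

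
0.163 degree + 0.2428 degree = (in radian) 0.007083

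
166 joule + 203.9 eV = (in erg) 1.66e+09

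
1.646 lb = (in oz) 26.34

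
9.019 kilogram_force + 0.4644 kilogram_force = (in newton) 93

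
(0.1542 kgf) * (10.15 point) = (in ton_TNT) 1.294e-12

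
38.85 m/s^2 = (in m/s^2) 38.85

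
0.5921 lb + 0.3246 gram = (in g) 268.9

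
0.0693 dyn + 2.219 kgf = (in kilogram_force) 2.219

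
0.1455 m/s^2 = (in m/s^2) 0.1455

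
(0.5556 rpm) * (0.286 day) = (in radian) 1438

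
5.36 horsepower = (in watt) 3997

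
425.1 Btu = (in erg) 4.485e+12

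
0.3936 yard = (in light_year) 3.804e-17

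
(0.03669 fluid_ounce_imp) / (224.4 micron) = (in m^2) 0.004646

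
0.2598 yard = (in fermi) 2.376e+14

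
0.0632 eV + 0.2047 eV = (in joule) 4.292e-20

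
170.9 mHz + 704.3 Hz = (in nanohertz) 7.045e+11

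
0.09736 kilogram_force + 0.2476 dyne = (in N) 0.9548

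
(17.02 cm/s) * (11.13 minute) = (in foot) 372.9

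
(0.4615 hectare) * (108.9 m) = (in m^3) 5.026e+05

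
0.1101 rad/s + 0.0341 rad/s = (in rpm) 1.377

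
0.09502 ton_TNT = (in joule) 3.976e+08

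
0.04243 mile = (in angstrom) 6.828e+11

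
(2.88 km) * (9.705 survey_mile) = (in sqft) 4.842e+08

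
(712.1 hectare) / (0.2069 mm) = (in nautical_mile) 1.858e+07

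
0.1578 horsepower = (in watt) 117.7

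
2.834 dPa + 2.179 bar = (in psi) 31.6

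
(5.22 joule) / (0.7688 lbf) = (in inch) 60.09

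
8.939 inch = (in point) 643.6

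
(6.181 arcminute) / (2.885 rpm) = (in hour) 1.653e-06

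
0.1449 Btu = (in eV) 9.542e+20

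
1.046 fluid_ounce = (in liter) 0.03093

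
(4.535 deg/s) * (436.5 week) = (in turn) 3.326e+06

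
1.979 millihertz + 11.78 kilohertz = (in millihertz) 1.178e+07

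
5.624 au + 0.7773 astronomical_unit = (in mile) 5.95e+08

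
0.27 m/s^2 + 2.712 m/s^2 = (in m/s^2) 2.982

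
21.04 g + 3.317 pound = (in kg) 1.526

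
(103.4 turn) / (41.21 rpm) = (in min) 2.509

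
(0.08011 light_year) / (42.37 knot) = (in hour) 9.659e+09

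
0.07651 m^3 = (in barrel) 0.4812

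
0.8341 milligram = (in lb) 1.839e-06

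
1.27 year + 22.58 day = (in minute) 7e+05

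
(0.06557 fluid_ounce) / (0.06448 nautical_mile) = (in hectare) 1.624e-12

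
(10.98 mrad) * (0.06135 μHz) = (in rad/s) 6.736e-10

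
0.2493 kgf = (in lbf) 0.5496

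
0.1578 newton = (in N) 0.1578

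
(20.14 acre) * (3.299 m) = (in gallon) 7.103e+07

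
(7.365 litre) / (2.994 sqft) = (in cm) 2.648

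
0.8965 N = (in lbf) 0.2015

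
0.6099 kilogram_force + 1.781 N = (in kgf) 0.7915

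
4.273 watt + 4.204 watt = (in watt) 8.477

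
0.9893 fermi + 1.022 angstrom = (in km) 1.022e-13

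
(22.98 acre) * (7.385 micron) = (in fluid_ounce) 2.322e+04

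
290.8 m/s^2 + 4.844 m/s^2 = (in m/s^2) 295.6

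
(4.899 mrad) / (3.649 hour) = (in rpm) 3.561e-06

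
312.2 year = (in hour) 2.735e+06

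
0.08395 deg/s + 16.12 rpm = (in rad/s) 1.69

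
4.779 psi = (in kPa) 32.95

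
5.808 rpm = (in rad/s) 0.6082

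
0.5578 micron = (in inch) 2.196e-05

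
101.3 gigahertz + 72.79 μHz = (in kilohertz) 1.013e+08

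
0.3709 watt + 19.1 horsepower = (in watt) 1.424e+04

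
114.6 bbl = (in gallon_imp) 4008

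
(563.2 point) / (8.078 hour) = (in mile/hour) 1.528e-05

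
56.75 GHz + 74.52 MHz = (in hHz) 5.682e+08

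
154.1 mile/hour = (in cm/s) 6889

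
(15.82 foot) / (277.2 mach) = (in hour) 1.419e-08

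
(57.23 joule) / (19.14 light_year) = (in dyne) 3.161e-11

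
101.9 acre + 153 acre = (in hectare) 103.2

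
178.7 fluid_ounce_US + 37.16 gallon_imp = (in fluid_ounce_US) 5891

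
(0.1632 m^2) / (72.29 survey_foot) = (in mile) 4.602e-06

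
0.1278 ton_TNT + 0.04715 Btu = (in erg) 5.347e+15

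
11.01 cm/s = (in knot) 0.214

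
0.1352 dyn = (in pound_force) 3.039e-07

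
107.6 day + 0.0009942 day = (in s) 9.297e+06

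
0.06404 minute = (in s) 3.842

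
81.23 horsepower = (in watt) 6.057e+04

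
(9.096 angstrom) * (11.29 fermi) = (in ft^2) 1.105e-22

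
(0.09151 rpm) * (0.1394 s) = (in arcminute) 4.592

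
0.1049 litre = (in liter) 0.1049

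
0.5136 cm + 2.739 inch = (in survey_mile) 4.642e-05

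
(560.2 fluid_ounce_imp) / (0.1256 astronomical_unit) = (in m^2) 8.471e-13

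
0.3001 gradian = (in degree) 0.2701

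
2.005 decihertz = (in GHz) 2.005e-10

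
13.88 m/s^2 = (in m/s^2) 13.88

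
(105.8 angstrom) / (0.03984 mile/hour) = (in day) 6.876e-12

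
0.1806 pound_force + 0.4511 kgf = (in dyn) 5.227e+05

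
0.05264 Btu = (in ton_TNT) 1.327e-08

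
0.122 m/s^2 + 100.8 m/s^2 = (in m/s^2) 100.9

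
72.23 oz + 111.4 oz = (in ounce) 183.6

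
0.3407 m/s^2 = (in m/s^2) 0.3407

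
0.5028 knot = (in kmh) 0.9312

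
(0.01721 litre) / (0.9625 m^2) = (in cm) 0.001788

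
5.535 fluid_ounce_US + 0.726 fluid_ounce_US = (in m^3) 0.0001852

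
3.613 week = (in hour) 607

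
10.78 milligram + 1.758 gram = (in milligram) 1769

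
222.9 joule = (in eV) 1.391e+21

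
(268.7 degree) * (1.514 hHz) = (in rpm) 6780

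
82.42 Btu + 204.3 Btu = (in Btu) 286.7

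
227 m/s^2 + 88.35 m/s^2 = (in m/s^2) 315.4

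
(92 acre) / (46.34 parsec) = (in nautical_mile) 1.406e-16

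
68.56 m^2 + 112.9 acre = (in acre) 112.9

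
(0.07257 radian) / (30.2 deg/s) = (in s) 0.1377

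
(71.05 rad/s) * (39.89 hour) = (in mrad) 1.02e+10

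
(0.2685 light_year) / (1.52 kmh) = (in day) 6.963e+10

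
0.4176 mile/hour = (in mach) 0.0005483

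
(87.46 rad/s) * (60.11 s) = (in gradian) 3.347e+05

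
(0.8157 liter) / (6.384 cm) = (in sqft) 0.1375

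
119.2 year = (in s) 3.759e+09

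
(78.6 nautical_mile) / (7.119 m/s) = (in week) 0.03381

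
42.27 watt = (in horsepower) 0.05669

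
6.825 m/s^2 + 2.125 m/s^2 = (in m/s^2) 8.95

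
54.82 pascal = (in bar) 0.0005482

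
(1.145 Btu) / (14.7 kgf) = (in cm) 838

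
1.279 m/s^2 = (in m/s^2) 1.279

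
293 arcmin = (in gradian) 5.426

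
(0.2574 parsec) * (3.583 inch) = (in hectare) 7.228e+10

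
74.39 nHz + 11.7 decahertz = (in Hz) 117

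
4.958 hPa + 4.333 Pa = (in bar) 0.005001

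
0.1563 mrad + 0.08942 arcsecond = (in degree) 0.00898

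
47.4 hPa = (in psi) 0.6875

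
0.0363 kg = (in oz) 1.28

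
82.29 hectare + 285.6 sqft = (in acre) 203.3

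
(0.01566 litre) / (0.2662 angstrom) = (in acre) 145.4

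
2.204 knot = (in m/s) 1.134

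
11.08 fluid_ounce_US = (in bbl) 0.002061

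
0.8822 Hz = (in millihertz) 882.2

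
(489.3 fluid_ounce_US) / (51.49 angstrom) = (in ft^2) 3.025e+07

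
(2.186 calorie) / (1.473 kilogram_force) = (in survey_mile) 0.0003934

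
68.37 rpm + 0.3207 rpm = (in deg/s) 412.1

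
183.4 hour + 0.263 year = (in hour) 2487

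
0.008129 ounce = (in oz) 0.008129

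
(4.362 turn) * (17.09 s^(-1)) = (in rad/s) 468.4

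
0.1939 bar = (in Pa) 1.939e+04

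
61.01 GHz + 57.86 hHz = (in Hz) 6.101e+10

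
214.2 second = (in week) 0.0003542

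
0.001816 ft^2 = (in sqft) 0.001816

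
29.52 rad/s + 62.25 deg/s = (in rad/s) 30.61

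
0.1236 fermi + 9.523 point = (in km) 3.36e-06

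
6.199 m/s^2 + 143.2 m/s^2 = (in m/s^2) 149.4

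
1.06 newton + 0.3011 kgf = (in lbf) 0.9021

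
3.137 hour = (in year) 0.0003581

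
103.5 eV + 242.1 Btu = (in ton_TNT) 6.105e-05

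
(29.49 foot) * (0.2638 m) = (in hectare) 0.0002371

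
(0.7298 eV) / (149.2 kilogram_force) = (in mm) 7.991e-20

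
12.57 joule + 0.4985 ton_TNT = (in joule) 2.086e+09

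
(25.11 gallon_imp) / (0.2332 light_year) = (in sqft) 5.569e-16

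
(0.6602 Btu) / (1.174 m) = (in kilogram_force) 60.5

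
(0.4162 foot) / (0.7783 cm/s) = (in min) 0.2717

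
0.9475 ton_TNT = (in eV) 2.474e+28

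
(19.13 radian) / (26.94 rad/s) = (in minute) 0.01183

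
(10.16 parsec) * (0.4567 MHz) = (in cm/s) 1.432e+25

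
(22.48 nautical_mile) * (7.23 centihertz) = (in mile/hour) 6733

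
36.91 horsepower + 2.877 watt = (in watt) 2.753e+04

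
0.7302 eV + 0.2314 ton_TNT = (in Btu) 9.177e+05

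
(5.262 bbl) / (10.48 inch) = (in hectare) 0.0003143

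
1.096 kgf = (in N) 10.75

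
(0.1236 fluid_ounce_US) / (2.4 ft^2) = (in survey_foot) 5.379e-05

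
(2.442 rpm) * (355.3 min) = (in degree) 3.124e+05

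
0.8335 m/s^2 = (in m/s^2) 0.8335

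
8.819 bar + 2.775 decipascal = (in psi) 127.9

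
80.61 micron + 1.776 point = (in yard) 0.0007733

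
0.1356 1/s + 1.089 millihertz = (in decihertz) 1.367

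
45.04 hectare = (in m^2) 4.504e+05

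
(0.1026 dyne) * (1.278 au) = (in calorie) 4.688e+04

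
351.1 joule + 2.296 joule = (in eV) 2.206e+21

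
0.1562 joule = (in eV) 9.749e+17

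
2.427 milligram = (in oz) 8.561e-05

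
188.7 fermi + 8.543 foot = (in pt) 7381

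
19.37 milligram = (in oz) 0.0006833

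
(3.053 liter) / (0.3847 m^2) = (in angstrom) 7.936e+07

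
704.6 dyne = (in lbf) 0.001584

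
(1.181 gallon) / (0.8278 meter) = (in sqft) 0.05813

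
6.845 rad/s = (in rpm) 65.36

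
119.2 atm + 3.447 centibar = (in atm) 119.2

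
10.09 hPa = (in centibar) 1.009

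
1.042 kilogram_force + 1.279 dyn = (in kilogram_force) 1.042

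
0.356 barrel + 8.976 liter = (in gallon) 17.32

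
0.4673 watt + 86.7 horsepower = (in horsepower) 86.7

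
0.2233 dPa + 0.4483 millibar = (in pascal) 44.85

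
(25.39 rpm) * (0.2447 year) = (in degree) 1.176e+09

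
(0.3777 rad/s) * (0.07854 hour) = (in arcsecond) 2.203e+07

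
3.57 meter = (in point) 1.012e+04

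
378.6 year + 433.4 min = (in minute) 1.99e+08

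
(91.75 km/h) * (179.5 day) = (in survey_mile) 2.456e+05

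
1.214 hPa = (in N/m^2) 121.4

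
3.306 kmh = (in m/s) 0.9183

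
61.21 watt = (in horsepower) 0.08208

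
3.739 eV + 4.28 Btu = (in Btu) 4.28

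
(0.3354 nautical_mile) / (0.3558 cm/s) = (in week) 0.2887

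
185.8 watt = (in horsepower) 0.2492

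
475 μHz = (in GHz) 4.75e-13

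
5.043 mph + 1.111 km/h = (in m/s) 2.563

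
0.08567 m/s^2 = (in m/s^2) 0.08567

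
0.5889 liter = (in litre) 0.5889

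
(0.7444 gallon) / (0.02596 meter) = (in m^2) 0.1085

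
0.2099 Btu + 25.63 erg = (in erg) 2.215e+09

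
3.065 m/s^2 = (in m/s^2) 3.065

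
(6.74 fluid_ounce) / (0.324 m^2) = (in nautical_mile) 3.322e-07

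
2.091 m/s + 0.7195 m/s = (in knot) 5.463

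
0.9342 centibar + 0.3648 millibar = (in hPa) 9.707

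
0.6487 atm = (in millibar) 657.3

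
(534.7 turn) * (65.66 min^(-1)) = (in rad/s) 3677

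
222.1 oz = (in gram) 6296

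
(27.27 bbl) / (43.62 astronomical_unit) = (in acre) 1.642e-16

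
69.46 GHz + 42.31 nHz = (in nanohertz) 6.946e+19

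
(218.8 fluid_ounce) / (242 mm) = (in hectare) 2.674e-06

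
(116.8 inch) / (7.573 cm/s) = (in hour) 0.01088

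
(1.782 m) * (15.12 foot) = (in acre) 0.002029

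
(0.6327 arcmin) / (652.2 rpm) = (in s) 2.695e-06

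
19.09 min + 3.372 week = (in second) 2.041e+06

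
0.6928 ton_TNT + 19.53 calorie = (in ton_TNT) 0.6928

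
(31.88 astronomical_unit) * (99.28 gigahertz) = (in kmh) 1.705e+24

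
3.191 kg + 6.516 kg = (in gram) 9707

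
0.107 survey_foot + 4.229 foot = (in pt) 3746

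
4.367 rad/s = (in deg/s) 250.2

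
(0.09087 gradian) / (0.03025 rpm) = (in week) 7.45e-07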